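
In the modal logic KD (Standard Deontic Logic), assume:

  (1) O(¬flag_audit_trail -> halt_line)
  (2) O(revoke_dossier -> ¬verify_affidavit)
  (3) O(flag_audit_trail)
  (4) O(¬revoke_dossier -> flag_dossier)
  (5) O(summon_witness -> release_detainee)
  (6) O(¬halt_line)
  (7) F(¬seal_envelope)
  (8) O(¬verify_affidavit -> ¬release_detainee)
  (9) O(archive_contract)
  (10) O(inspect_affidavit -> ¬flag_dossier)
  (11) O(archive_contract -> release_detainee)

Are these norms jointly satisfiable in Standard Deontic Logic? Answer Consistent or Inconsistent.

Premise 1 is O(¬flag_audit_trail -> halt_line), but O(¬flag_audit_trail) is not derivable from the premises, so it does not yield O(halt_line).
So O(halt_line) is not derivable, and the apparent clash with O(¬halt_line) does not arise.
A world satisfying every obligation exists (e.g. archive_contract=true, flag_audit_trail=true, flag_dossier=true, halt_line=false, inspect_affidavit=false, release_detainee=true, revoke_dossier=false, seal_envelope=true, summon_witness=false, verify_affidavit=true); no atom is both obligatory and forbidden, so the set is consistent.

Consistent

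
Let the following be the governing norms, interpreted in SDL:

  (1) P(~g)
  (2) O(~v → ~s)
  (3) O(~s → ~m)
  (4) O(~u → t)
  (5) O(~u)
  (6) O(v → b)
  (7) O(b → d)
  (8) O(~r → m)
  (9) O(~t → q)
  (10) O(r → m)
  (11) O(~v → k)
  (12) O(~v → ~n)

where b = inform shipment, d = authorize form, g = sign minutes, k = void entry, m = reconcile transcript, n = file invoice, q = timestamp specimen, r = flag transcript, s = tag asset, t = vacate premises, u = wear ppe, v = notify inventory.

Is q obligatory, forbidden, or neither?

Premise 9 is O(~t → q), but O(~t) is not derivable from the premises, so it does not yield O(q).
No premise or chain of K-axiom applications forces O(q), and none forces O(~q). So q is neither obligatory nor forbidden under these norms.

Neither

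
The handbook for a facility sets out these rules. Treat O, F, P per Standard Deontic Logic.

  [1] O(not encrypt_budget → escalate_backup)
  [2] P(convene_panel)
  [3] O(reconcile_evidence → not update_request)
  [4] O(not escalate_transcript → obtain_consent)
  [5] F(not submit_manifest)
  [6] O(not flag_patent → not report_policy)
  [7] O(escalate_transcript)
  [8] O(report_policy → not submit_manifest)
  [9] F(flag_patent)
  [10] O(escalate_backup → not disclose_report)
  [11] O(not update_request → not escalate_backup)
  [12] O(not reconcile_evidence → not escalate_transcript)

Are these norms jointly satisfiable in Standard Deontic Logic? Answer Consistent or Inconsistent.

Premise 8 is O(report_policy → not submit_manifest), but O(report_policy) is not derivable from the premises, so it does not yield O(not submit_manifest).
So O(not submit_manifest) is not derivable, and the apparent clash with O(submit_manifest) does not arise.
A world satisfying every obligation exists (e.g. convene_panel=false, disclose_report=false, encrypt_budget=true, escalate_backup=false, escalate_transcript=true, flag_patent=false, obtain_consent=false, reconcile_evidence=true, report_policy=false, submit_manifest=true, update_request=false); no atom is both obligatory and forbidden, so the set is consistent.

Consistent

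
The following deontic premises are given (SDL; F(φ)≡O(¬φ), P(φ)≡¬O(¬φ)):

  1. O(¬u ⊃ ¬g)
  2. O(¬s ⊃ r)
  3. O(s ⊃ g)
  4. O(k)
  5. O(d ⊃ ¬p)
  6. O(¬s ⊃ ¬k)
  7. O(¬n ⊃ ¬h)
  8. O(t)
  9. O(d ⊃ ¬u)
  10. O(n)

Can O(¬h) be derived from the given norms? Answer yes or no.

Premise 7 is O(¬n ⊃ ¬h), but O(¬n) is not derivable from the premises, so it does not yield O(¬h).
No other premise forces O(¬h). An ideal world satisfying every premise can still have ¬h false, so O(¬h) is not derivable.

No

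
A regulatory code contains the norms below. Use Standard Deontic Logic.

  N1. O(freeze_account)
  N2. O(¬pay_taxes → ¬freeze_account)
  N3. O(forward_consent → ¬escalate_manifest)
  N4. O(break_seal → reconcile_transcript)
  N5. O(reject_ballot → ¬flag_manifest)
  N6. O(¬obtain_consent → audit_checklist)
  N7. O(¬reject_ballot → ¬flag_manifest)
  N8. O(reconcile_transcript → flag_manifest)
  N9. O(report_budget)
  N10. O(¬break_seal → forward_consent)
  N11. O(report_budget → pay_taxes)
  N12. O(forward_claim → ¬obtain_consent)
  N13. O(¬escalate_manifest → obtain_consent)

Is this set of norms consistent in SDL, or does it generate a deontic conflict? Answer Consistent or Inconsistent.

Premise 2 is O(¬pay_taxes → ¬freeze_account), but O(¬pay_taxes) is not derivable from the premises, so it does not yield O(¬freeze_account).
So O(¬freeze_account) is not derivable, and the apparent clash with O(freeze_account) does not arise.
A world satisfying every obligation exists (e.g. audit_checklist=false, break_seal=false, escalate_manifest=false, flag_manifest=false, forward_claim=false, forward_consent=true, freeze_account=true, obtain_consent=true, pay_taxes=true, reconcile_transcript=false, reject_ballot=false, report_budget=true); no atom is both obligatory and forbidden, so the set is consistent.

Consistent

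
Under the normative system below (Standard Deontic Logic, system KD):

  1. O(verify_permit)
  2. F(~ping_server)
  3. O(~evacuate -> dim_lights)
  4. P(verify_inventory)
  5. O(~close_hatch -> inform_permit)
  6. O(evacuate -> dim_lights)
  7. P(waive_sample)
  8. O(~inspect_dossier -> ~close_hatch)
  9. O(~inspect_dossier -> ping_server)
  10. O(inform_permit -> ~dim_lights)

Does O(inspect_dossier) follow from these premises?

By case analysis on ~evacuate: premise 3 gives O(~evacuate -> dim_lights) and premise 6 gives O(evacuate -> dim_lights), so O(dim_lights) either way.
The contrapositive of premise 10 (O(inform_permit -> ~dim_lights)) is O(dim_lights -> ~inform_permit), and O(dim_lights) is already established, so O(~inform_permit).
The contrapositive of premise 5 (O(~close_hatch -> inform_permit)) is O(~inform_permit -> close_hatch), and O(~inform_permit) is already established, so O(close_hatch).
Premise 8, O(~inspect_dossier -> ~close_hatch), contraposes to O(close_hatch -> inspect_dossier); with O(close_hatch) we get O(inspect_dossier).
Premises 1, 2, 4, 7, 9 do not contribute to this derivation.
So O(inspect_dossier) follows.

Yes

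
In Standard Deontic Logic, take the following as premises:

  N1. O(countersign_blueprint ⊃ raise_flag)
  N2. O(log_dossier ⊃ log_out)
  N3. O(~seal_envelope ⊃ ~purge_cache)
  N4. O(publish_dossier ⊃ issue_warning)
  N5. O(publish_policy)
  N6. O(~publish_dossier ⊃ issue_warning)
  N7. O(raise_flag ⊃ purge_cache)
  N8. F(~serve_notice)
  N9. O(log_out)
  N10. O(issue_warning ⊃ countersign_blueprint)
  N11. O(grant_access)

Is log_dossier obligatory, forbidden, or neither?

Premise 2 is O(log_dossier ⊃ log_out); even if O(log_out) held, inferring O(log_dossier) would be affirming the consequent — invalid.
No premise or chain of K-axiom applications forces O(log_dossier), and none forces O(~log_dossier). So log_dossier is neither obligatory nor forbidden under these norms.

Neither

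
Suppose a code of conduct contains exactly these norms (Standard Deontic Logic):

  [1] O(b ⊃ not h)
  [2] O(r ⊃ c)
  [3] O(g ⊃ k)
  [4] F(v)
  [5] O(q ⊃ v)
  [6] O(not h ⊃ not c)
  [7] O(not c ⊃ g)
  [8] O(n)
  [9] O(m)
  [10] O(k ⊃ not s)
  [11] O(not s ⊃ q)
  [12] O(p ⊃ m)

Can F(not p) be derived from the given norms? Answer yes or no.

Premise 12 is O(p ⊃ m); even if O(m) held, inferring O(p) would be affirming the consequent — invalid.
No other premise forces O(p). An ideal world satisfying every premise can still have not p true, so F(not p) is not derivable.

No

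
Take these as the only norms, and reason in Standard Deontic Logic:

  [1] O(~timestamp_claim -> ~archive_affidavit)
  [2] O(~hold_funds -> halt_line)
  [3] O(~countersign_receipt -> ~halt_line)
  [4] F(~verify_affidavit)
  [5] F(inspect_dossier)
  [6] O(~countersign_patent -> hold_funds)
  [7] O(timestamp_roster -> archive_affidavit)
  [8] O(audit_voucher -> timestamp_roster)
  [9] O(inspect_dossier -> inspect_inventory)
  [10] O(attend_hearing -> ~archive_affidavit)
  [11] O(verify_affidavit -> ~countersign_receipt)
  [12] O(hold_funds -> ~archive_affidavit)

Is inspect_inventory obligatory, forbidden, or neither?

Neither

Premise 9 is O(inspect_dossier -> inspect_inventory), but O(inspect_dossier) is not derivable from the premises, so it does not yield O(inspect_inventory).
No premise or chain of K-axiom applications forces O(inspect_inventory), and none forces O(~inspect_inventory). So inspect_inventory is neither obligatory nor forbidden under these norms.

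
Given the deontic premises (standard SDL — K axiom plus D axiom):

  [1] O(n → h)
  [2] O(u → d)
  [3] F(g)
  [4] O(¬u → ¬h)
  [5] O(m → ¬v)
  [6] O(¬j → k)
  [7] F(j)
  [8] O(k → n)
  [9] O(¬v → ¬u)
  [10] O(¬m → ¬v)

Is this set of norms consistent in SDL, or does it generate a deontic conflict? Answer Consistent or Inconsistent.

Premises 10 and 5 cover both cases: O(¬m → ¬v) and O(m → ¬v). Since ¬m ∨ m is a tautology, O(¬v) follows.
Premise 9 is O(¬v → ¬u); since O(¬v), deontic closure gives O(¬u).
Premise 4 is O(¬u → ¬h); since O(¬u), deontic closure gives O(¬h).
Premise 1 is O(n → h); contrapositively O(¬h → ¬n). Since O(¬h) holds, K gives O(¬n).
Premise 8 is O(k → n); contrapositively O(¬n → ¬k). Since O(¬n) holds, K gives O(¬k).
The contrapositive of premise 6 (O(¬j → k)) is O(¬k → j), and O(¬k) is already established, so O(j).
Yet premise 7 is F(j), i.e. O(¬j).
We now have both O(j) and O(¬j) — j is simultaneously obligatory and forbidden, violating the D-axiom.

Inconsistent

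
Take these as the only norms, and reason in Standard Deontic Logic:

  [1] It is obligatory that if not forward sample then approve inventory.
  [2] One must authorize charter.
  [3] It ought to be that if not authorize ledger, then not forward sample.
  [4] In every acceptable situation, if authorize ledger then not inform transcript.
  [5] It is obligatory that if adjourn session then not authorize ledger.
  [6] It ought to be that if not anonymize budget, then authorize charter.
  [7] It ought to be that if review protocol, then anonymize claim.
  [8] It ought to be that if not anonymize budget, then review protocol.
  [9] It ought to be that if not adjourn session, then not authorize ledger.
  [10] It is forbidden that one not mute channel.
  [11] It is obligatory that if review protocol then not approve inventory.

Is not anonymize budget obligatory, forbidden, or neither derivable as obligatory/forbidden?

By case analysis on ¬adjourn_session: premise 9 gives O(¬adjourn_session → ¬authorize_ledger) and premise 5 gives O(adjourn_session → ¬authorize_ledger), so O(¬authorize_ledger) either way.
From O(¬authorize_ledger) and premise 3, O(¬authorize_ledger → ¬forward_sample), we obtain O(¬forward_sample).
Applying K to premise 1 (O(¬forward_sample → approve_inventory)) and O(¬forward_sample) yields O(approve_inventory).
The contrapositive of premise 11 (O(review_protocol → ¬approve_inventory)) is O(approve_inventory → ¬review_protocol), and O(approve_inventory) is already established, so O(¬review_protocol).
The contrapositive of premise 8 (O(¬anonymize_budget → review_protocol)) is O(¬review_protocol → anonymize_budget), and O(¬review_protocol) is already established, so O(anonymize_budget).
Premises 2, 4, 6, 7, 10 do not contribute to this derivation.
Thus O(anonymize_budget), which is F(¬anonymize_budget): ¬anonymize_budget is forbidden.

Forbidden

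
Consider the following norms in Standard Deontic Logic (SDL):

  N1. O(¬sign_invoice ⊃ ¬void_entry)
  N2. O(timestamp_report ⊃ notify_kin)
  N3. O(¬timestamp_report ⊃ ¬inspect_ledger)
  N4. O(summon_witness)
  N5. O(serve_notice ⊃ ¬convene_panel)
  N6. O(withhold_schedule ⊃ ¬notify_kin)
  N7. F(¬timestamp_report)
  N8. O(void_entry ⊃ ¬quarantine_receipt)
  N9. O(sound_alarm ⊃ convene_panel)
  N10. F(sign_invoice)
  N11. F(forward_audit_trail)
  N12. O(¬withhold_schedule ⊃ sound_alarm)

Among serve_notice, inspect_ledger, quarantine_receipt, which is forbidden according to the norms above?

serve_notice

Premise 7, F(¬timestamp_report), is equivalent to O(timestamp_report).
From O(timestamp_report) and premise 2, O(timestamp_report ⊃ notify_kin), we obtain O(notify_kin).
The contrapositive of premise 6 (O(withhold_schedule ⊃ ¬notify_kin)) is O(notify_kin ⊃ ¬withhold_schedule), and O(notify_kin) is already established, so O(¬withhold_schedule).
From O(¬withhold_schedule) and premise 12, O(¬withhold_schedule ⊃ sound_alarm), we obtain O(sound_alarm).
From O(sound_alarm) and premise 9, O(sound_alarm ⊃ convene_panel), we obtain O(convene_panel).
Premise 5, O(serve_notice ⊃ ¬convene_panel), contraposes to O(convene_panel ⊃ ¬serve_notice); with O(convene_panel) we get O(¬serve_notice).
So O(¬serve_notice) holds, i.e. serve_notice is forbidden. None of the other listed options is forbidden under the premises.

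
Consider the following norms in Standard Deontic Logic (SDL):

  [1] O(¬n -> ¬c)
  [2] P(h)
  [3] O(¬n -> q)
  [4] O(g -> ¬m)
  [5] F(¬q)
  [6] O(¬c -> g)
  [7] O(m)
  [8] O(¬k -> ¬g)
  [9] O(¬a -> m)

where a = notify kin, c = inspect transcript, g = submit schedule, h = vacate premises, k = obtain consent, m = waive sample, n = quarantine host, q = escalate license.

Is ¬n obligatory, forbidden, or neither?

Forbidden

From premise 7 we have O(m).
The contrapositive of premise 4 (O(g -> ¬m)) is O(m -> ¬g), and O(m) is already established, so O(¬g).
Premise 6 is O(¬c -> g); contrapositively O(¬g -> c). Since O(¬g) holds, K gives O(c).
Premise 1, O(¬n -> ¬c), contraposes to O(c -> n); with O(c) we get O(n).
Premises 2, 3, 5, 8, 9 do not contribute to this derivation.
Thus O(n), which is F(¬n): ¬n is forbidden.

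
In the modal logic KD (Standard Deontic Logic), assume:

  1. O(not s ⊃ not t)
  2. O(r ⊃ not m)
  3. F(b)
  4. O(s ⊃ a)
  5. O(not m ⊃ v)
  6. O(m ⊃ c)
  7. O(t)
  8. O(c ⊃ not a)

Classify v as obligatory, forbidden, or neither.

Premise 7 gives O(t).
Premise 1 is O(not s ⊃ not t); contrapositively O(t ⊃ s). Since O(t) holds, K gives O(s).
With premise 4, O(s ⊃ a), the K-axiom yields O(a).
The contrapositive of premise 8 (O(c ⊃ not a)) is O(a ⊃ not c), and O(a) is already established, so O(not c).
Premise 6 is O(m ⊃ c); contrapositively O(not c ⊃ not m). Since O(not c) holds, K gives O(not m).
Premise 5 is O(not m ⊃ v); since O(not m), deontic closure gives O(v).
Premises 2, 3 do not contribute to this derivation.
Hence v is obligatory.

Obligatory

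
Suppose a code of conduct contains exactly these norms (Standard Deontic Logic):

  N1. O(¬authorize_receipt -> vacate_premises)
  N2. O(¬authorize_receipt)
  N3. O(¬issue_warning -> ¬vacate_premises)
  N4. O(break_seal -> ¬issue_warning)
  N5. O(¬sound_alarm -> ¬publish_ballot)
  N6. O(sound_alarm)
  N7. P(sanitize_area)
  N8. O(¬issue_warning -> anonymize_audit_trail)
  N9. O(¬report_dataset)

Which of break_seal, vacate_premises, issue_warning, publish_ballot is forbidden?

break_seal

Premise 2 states O(¬authorize_receipt) outright.
Premise 1 is O(¬authorize_receipt -> vacate_premises); since O(¬authorize_receipt), deontic closure gives O(vacate_premises).
The contrapositive of premise 3 (O(¬issue_warning -> ¬vacate_premises)) is O(vacate_premises -> issue_warning), and O(vacate_premises) is already established, so O(issue_warning).
Premise 4, O(break_seal -> ¬issue_warning), contraposes to O(issue_warning -> ¬break_seal); with O(issue_warning) we get O(¬break_seal).
So O(¬break_seal) holds, i.e. break_seal is forbidden. None of the other listed options is forbidden under the premises.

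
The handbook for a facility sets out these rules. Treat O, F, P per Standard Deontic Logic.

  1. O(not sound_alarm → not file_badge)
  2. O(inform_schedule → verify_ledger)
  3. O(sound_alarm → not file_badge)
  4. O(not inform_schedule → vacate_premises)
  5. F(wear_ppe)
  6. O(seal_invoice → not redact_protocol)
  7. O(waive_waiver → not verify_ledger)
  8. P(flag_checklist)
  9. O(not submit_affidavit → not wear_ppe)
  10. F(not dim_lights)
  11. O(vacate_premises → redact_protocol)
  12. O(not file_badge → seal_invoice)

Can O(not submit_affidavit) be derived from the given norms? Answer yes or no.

Premise 9 is O(not submit_affidavit → not wear_ppe); even if O(not wear_ppe) held, inferring O(not submit_affidavit) would be affirming the consequent — invalid.
No other premise forces O(not submit_affidavit). An ideal world satisfying every premise can still have not submit_affidavit false, so O(not submit_affidavit) is not derivable.

No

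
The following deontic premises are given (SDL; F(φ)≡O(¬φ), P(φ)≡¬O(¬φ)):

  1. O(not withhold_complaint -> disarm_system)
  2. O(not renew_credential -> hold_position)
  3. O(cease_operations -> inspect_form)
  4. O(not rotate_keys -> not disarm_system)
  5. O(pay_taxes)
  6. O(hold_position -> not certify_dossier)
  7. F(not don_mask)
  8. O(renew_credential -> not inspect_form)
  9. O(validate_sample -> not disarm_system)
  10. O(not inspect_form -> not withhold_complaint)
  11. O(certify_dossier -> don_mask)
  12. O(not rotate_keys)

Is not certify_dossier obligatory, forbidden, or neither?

Premise 12 states O(not rotate_keys) outright.
With premise 4, O(not rotate_keys -> not disarm_system), the K-axiom yields O(not disarm_system).
Premise 1, O(not withhold_complaint -> disarm_system), contraposes to O(not disarm_system -> withhold_complaint); with O(not disarm_system) we get O(withhold_complaint).
The contrapositive of premise 10 (O(not inspect_form -> not withhold_complaint)) is O(withhold_complaint -> inspect_form), and O(withhold_complaint) is already established, so O(inspect_form).
The contrapositive of premise 8 (O(renew_credential -> not inspect_form)) is O(inspect_form -> not renew_credential), and O(inspect_form) is already established, so O(not renew_credential).
From O(not renew_credential) and premise 2, O(not renew_credential -> hold_position), we obtain O(hold_position).
With premise 6, O(hold_position -> not certify_dossier), the K-axiom yields O(not certify_dossier).
Premises 3, 5, 7, 9, 11 do not contribute to this derivation.
Hence not certify_dossier is obligatory.

Obligatory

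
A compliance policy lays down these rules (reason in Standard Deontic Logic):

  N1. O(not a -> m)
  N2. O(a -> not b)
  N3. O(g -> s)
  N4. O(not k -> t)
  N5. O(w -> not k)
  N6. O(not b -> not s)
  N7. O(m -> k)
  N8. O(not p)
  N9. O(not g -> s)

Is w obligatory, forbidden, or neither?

By case analysis on g: premise 3 gives O(g -> s) and premise 9 gives O(not g -> s), so O(s) either way.
Premise 6, O(not b -> not s), contraposes to O(s -> b); with O(s) we get O(b).
Premise 2 is O(a -> not b); contrapositively O(b -> not a). Since O(b) holds, K gives O(not a).
From O(not a) and premise 1, O(not a -> m), we obtain O(m).
From O(m) and premise 7, O(m -> k), we obtain O(k).
Premise 5, O(w -> not k), contraposes to O(k -> not w); with O(k) we get O(not w).
Premises 4, 8 do not contribute to this derivation.
Thus O(not w), which is F(w): w is forbidden.

Forbidden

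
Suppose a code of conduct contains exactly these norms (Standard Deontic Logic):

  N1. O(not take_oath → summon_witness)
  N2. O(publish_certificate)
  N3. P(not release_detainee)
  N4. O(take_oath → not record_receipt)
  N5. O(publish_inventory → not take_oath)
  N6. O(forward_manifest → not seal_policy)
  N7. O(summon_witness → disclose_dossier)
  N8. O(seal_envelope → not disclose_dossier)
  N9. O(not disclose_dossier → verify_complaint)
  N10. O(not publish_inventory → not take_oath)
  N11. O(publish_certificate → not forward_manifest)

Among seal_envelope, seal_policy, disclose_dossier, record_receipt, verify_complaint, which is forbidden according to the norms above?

seal_envelope

By case analysis on not publish_inventory: premise 10 gives O(not publish_inventory → not take_oath) and premise 5 gives O(publish_inventory → not take_oath), so O(not take_oath) either way.
Premise 1 is O(not take_oath → summon_witness); since O(not take_oath), deontic closure gives O(summon_witness).
With premise 7, O(summon_witness → disclose_dossier), the K-axiom yields O(disclose_dossier).
Premise 8 is O(seal_envelope → not disclose_dossier); contrapositively O(disclose_dossier → not seal_envelope). Since O(disclose_dossier) holds, K gives O(not seal_envelope).
So O(not seal_envelope) holds, i.e. seal_envelope is forbidden. None of the other listed options is forbidden under the premises.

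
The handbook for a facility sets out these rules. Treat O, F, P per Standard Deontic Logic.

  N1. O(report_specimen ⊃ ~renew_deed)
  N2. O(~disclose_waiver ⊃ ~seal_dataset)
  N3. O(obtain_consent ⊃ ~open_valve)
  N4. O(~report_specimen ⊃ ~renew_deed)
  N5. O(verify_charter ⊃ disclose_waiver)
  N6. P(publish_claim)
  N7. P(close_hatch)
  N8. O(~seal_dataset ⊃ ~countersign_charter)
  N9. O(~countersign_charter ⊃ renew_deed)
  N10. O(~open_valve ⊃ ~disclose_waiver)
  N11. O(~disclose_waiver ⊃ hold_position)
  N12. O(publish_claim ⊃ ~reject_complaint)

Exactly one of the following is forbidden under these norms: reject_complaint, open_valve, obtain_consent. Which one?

By case analysis on ~report_specimen: premise 4 gives O(~report_specimen ⊃ ~renew_deed) and premise 1 gives O(report_specimen ⊃ ~renew_deed), so O(~renew_deed) either way.
The contrapositive of premise 9 (O(~countersign_charter ⊃ renew_deed)) is O(~renew_deed ⊃ countersign_charter), and O(~renew_deed) is already established, so O(countersign_charter).
Premise 8, O(~seal_dataset ⊃ ~countersign_charter), contraposes to O(countersign_charter ⊃ seal_dataset); with O(countersign_charter) we get O(seal_dataset).
Premise 2 is O(~disclose_waiver ⊃ ~seal_dataset); contrapositively O(seal_dataset ⊃ disclose_waiver). Since O(seal_dataset) holds, K gives O(disclose_waiver).
Premise 10 is O(~open_valve ⊃ ~disclose_waiver); contrapositively O(disclose_waiver ⊃ open_valve). Since O(disclose_waiver) holds, K gives O(open_valve).
Premise 3 is O(obtain_consent ⊃ ~open_valve); contrapositively O(open_valve ⊃ ~obtain_consent). Since O(open_valve) holds, K gives O(~obtain_consent).
So O(~obtain_consent) holds, i.e. obtain_consent is forbidden. None of the other listed options is forbidden under the premises.

obtain_consent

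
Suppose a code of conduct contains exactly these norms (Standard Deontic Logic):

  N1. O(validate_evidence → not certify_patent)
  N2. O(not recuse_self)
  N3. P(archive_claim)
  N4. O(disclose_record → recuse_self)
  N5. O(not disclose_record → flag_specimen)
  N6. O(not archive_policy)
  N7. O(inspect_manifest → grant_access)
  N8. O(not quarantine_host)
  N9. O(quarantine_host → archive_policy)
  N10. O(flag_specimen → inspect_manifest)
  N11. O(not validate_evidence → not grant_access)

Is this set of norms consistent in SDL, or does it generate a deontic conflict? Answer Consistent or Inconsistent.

Premise 9 is O(quarantine_host → archive_policy), but O(quarantine_host) is not derivable from the premises, so it does not yield O(archive_policy).
So O(archive_policy) is not derivable, and the apparent clash with O(not archive_policy) does not arise.
A world satisfying every obligation exists (e.g. archive_claim=false, archive_policy=false, certify_patent=false, disclose_record=false, flag_specimen=true, grant_access=true, inspect_manifest=true, quarantine_host=false, recuse_self=false, validate_evidence=true); no atom is both obligatory and forbidden, so the set is consistent.

Consistent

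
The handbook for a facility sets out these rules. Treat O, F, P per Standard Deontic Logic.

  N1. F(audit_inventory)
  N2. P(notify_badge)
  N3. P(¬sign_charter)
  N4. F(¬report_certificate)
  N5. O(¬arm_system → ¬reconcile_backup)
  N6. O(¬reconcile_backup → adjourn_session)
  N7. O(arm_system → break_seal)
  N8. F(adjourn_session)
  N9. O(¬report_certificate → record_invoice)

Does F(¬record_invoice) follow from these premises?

Premise 9 is O(¬report_certificate → record_invoice), but O(¬report_certificate) is not derivable from the premises, so it does not yield O(record_invoice).
No other premise forces O(record_invoice). An ideal world satisfying every premise can still have ¬record_invoice true, so F(¬record_invoice) is not derivable.

No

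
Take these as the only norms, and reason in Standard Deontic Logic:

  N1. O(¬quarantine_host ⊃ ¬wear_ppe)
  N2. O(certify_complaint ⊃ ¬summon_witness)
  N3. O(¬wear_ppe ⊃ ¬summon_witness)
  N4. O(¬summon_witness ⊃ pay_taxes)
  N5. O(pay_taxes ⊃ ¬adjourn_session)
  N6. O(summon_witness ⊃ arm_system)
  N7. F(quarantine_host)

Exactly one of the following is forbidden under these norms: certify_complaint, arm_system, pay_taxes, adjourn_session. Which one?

adjourn_session

Premise 7 is F(quarantine_host), i.e. O(¬quarantine_host).
With premise 1, O(¬quarantine_host ⊃ ¬wear_ppe), the K-axiom yields O(¬wear_ppe).
With premise 3, O(¬wear_ppe ⊃ ¬summon_witness), the K-axiom yields O(¬summon_witness).
From O(¬summon_witness) and premise 4, O(¬summon_witness ⊃ pay_taxes), we obtain O(pay_taxes).
With premise 5, O(pay_taxes ⊃ ¬adjourn_session), the K-axiom yields O(¬adjourn_session).
So O(¬adjourn_session) holds, i.e. adjourn_session is forbidden. None of the other listed options is forbidden under the premises.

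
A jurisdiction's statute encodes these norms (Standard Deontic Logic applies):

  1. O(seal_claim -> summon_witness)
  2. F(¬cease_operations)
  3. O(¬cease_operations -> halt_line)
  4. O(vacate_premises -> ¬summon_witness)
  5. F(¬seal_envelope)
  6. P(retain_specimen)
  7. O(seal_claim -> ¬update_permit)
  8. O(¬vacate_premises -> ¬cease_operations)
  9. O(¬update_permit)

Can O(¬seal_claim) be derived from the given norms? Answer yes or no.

Premise 2, F(¬cease_operations), is equivalent to O(cease_operations).
Premise 8 is O(¬vacate_premises -> ¬cease_operations); contrapositively O(cease_operations -> vacate_premises). Since O(cease_operations) holds, K gives O(vacate_premises).
Applying K to premise 4 (O(vacate_premises -> ¬summon_witness)) and O(vacate_premises) yields O(¬summon_witness).
The contrapositive of premise 1 (O(seal_claim -> summon_witness)) is O(¬summon_witness -> ¬seal_claim), and O(¬summon_witness) is already established, so O(¬seal_claim).
Premises 3, 5, 6, 7, 9 do not contribute to this derivation.
So O(¬seal_claim) follows.

Yes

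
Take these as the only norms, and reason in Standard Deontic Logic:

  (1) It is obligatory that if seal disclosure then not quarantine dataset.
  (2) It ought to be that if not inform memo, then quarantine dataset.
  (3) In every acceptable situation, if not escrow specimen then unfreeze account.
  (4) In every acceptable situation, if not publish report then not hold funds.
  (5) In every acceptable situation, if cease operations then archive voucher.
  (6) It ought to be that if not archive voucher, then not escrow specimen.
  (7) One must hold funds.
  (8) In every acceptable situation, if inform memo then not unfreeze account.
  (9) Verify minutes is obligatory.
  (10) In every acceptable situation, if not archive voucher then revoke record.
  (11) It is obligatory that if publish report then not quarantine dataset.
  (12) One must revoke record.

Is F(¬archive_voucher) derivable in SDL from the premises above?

Yes

Premise 7 gives O(hold_funds).
The contrapositive of premise 4 (O(¬publish_report → ¬hold_funds)) is O(hold_funds → publish_report), and O(hold_funds) is already established, so O(publish_report).
From O(publish_report) and premise 11, O(publish_report → ¬quarantine_dataset), we obtain O(¬quarantine_dataset).
Premise 2, O(¬inform_memo → quarantine_dataset), contraposes to O(¬quarantine_dataset → inform_memo); with O(¬quarantine_dataset) we get O(inform_memo).
From O(inform_memo) and premise 8, O(inform_memo → ¬unfreeze_account), we obtain O(¬unfreeze_account).
Premise 3 is O(¬escrow_specimen → unfreeze_account); contrapositively O(¬unfreeze_account → escrow_specimen). Since O(¬unfreeze_account) holds, K gives O(escrow_specimen).
Premise 6, O(¬archive_voucher → ¬escrow_specimen), contraposes to O(escrow_specimen → archive_voucher); with O(escrow_specimen) we get O(archive_voucher).
Premises 1, 5, 9, 10, 12 do not contribute to this derivation.
So O(archive_voucher) holds, i.e. F(¬archive_voucher). The claim follows.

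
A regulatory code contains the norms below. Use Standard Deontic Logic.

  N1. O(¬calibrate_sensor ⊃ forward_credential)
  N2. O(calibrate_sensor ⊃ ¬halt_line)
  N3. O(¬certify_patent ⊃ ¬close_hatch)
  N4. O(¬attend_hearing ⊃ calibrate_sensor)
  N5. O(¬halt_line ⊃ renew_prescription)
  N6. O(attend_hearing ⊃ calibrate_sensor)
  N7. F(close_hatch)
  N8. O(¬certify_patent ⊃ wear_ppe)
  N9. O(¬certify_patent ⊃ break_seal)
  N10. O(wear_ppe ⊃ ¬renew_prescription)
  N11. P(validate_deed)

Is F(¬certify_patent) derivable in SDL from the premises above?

Premises 4 and 6 cover both cases: O(¬attend_hearing ⊃ calibrate_sensor) and O(attend_hearing ⊃ calibrate_sensor). Since ¬attend_hearing ∨ attend_hearing is a tautology, O(calibrate_sensor) follows.
Premise 2 is O(calibrate_sensor ⊃ ¬halt_line); since O(calibrate_sensor), deontic closure gives O(¬halt_line).
With premise 5, O(¬halt_line ⊃ renew_prescription), the K-axiom yields O(renew_prescription).
Premise 10 is O(wear_ppe ⊃ ¬renew_prescription); contrapositively O(renew_prescription ⊃ ¬wear_ppe). Since O(renew_prescription) holds, K gives O(¬wear_ppe).
Premise 8, O(¬certify_patent ⊃ wear_ppe), contraposes to O(¬wear_ppe ⊃ certify_patent); with O(¬wear_ppe) we get O(certify_patent).
Premises 1, 3, 7, 9, 11 do not contribute to this derivation.
So O(certify_patent) holds, i.e. F(¬certify_patent). The claim follows.

Yes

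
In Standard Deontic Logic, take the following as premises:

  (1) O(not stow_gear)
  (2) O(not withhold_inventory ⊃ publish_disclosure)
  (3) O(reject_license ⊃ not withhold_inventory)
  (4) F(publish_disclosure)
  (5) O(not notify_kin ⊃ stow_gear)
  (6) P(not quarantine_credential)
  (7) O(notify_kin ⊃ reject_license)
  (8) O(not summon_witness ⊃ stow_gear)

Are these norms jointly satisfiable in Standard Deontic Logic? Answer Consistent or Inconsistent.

F(publish_disclosure) at premise 4 means O(not publish_disclosure).
Premise 2 is O(not withhold_inventory ⊃ publish_disclosure); contrapositively O(not publish_disclosure ⊃ withhold_inventory). Since O(not publish_disclosure) holds, K gives O(withhold_inventory).
Premise 3, O(reject_license ⊃ not withhold_inventory), contraposes to O(withhold_inventory ⊃ not reject_license); with O(withhold_inventory) we get O(not reject_license).
Premise 7, O(notify_kin ⊃ reject_license), contraposes to O(not reject_license ⊃ not notify_kin); with O(not reject_license) we get O(not notify_kin).
From O(not notify_kin) and premise 5, O(not notify_kin ⊃ stow_gear), we obtain O(stow_gear).
But premise 1 directly asserts O(not stow_gear).
We now have both O(stow_gear) and O(not stow_gear) — stow_gear is simultaneously obligatory and forbidden, violating the D-axiom.

Inconsistent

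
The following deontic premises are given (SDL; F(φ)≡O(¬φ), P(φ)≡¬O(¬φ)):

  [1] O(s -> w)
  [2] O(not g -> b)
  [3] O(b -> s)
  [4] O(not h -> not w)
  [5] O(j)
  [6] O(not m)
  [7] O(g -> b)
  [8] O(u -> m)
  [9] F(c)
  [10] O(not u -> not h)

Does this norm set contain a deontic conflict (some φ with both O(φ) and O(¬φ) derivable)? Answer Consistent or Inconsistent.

Premises 2 and 7 are O(not g -> b) and O(g -> b); every ideal world satisfies not g or g, so in either case b holds — hence O(b).
Applying K to premise 3 (O(b -> s)) and O(b) yields O(s).
From O(s) and premise 1, O(s -> w), we obtain O(w).
Premise 4 is O(not h -> not w); contrapositively O(w -> h). Since O(w) holds, K gives O(h).
The contrapositive of premise 10 (O(not u -> not h)) is O(h -> u), and O(h) is already established, so O(u).
From O(u) and premise 8, O(u -> m), we obtain O(m).
But premise 6 directly asserts O(not m).
We now have both O(m) and O(not m) — m is simultaneously obligatory and forbidden, violating the D-axiom.

Inconsistent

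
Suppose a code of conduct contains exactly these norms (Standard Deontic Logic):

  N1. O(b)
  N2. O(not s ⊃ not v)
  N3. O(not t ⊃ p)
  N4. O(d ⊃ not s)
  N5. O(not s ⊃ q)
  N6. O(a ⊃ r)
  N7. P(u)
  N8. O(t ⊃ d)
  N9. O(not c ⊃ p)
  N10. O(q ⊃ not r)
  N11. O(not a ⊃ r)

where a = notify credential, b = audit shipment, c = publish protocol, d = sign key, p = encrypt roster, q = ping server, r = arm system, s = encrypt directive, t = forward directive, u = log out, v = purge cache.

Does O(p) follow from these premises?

Yes

By case analysis on not a: premise 11 gives O(not a ⊃ r) and premise 6 gives O(a ⊃ r), so O(r) either way.
Premise 10, O(q ⊃ not r), contraposes to O(r ⊃ not q); with O(r) we get O(not q).
Premise 5 is O(not s ⊃ q); contrapositively O(not q ⊃ s). Since O(not q) holds, K gives O(s).
Premise 4, O(d ⊃ not s), contraposes to O(s ⊃ not d); with O(s) we get O(not d).
Premise 8 is O(t ⊃ d); contrapositively O(not d ⊃ not t). Since O(not d) holds, K gives O(not t).
Premise 3 is O(not t ⊃ p); since O(not t), deontic closure gives O(p).
Premises 1, 2, 7, 9 do not contribute to this derivation.
So O(p) follows.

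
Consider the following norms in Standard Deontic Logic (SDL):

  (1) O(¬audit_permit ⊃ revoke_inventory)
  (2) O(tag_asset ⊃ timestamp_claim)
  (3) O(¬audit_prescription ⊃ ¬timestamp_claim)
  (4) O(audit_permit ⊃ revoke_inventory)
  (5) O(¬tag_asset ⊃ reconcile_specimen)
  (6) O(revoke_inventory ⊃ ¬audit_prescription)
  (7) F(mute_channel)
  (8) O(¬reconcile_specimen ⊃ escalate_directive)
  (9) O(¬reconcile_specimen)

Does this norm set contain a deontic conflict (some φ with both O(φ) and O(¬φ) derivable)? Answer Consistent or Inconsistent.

Inconsistent

Premises 1 and 4 cover both cases: O(¬audit_permit ⊃ revoke_inventory) and O(audit_permit ⊃ revoke_inventory). Since ¬audit_permit ∨ audit_permit is a tautology, O(revoke_inventory) follows.
Premise 6 is O(revoke_inventory ⊃ ¬audit_prescription); since O(revoke_inventory), deontic closure gives O(¬audit_prescription).
From O(¬audit_prescription) and premise 3, O(¬audit_prescription ⊃ ¬timestamp_claim), we obtain O(¬timestamp_claim).
Premise 2, O(tag_asset ⊃ timestamp_claim), contraposes to O(¬timestamp_claim ⊃ ¬tag_asset); with O(¬timestamp_claim) we get O(¬tag_asset).
From O(¬tag_asset) and premise 5, O(¬tag_asset ⊃ reconcile_specimen), we obtain O(reconcile_specimen).
However, premise 9 gives O(¬reconcile_specimen).
We now have both O(reconcile_specimen) and O(¬reconcile_specimen) — reconcile_specimen is simultaneously obligatory and forbidden, violating the D-axiom.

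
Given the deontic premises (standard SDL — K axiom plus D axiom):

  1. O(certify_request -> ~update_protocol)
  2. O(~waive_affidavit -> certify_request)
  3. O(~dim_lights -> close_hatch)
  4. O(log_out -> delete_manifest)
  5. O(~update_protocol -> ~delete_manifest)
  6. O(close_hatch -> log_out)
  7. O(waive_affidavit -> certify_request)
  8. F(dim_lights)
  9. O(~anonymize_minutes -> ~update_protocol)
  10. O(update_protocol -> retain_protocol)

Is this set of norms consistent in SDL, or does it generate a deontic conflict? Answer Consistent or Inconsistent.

By case analysis on ~waive_affidavit: premise 2 gives O(~waive_affidavit -> certify_request) and premise 7 gives O(waive_affidavit -> certify_request), so O(certify_request) either way.
From O(certify_request) and premise 1, O(certify_request -> ~update_protocol), we obtain O(~update_protocol).
Premise 5 is O(~update_protocol -> ~delete_manifest); since O(~update_protocol), deontic closure gives O(~delete_manifest).
Premise 4 is O(log_out -> delete_manifest); contrapositively O(~delete_manifest -> ~log_out). Since O(~delete_manifest) holds, K gives O(~log_out).
The contrapositive of premise 6 (O(close_hatch -> log_out)) is O(~log_out -> ~close_hatch), and O(~log_out) is already established, so O(~close_hatch).
Premise 3, O(~dim_lights -> close_hatch), contraposes to O(~close_hatch -> dim_lights); with O(~close_hatch) we get O(dim_lights).
But premise 8, F(dim_lights), means O(~dim_lights).
We now have both O(dim_lights) and O(~dim_lights) — dim_lights is simultaneously obligatory and forbidden, violating the D-axiom.

Inconsistent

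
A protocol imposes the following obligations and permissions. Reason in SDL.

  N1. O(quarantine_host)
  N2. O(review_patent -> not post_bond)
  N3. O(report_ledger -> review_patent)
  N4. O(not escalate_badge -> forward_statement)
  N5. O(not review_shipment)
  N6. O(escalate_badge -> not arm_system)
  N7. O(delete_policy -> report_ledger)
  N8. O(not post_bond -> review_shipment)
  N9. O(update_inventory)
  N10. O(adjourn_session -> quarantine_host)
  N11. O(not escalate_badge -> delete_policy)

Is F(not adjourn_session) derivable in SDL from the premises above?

No

Premise 10 is O(adjourn_session -> quarantine_host); even if O(quarantine_host) held, inferring O(adjourn_session) would be affirming the consequent — invalid.
No other premise forces O(adjourn_session). An ideal world satisfying every premise can still have not adjourn_session true, so F(not adjourn_session) is not derivable.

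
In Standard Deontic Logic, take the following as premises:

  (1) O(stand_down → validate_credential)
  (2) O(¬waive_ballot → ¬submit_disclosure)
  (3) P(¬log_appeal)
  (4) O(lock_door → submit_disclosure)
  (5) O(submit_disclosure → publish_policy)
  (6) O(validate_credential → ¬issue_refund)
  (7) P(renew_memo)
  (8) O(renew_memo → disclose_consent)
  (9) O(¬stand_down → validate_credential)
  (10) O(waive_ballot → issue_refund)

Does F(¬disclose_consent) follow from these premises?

Premise 8 is O(renew_memo → disclose_consent), but O(renew_memo) is not derivable from the premises (the permission P(renew_memo) asserts only ¬O(¬renew_memo), not O(renew_memo)), so it does not yield O(disclose_consent).
No other premise forces O(disclose_consent). An ideal world satisfying every premise can still have ¬disclose_consent true, so F(¬disclose_consent) is not derivable.

No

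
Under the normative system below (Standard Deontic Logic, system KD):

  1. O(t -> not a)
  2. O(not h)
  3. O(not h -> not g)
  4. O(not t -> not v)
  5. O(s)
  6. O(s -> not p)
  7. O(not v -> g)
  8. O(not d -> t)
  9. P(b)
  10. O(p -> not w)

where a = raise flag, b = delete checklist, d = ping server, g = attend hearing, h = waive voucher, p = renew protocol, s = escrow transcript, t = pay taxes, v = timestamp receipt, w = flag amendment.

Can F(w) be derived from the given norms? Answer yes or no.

No

Premise 10 is O(p -> not w), but O(p) is not derivable from the premises, so it does not yield O(not w).
No other premise forces O(not w). An ideal world satisfying every premise can still have w true, so F(w) is not derivable.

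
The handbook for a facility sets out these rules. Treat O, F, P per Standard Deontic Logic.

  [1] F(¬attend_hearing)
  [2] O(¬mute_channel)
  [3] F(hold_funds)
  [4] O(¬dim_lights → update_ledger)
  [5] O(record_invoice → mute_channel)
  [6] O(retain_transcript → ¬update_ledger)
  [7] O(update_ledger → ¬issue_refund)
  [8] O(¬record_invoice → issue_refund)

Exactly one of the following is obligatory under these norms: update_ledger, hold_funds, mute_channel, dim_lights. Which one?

dim_lights

Premise 2 states O(¬mute_channel) outright.
The contrapositive of premise 5 (O(record_invoice → mute_channel)) is O(¬mute_channel → ¬record_invoice), and O(¬mute_channel) is already established, so O(¬record_invoice).
Applying K to premise 8 (O(¬record_invoice → issue_refund)) and O(¬record_invoice) yields O(issue_refund).
Premise 7, O(update_ledger → ¬issue_refund), contraposes to O(issue_refund → ¬update_ledger); with O(issue_refund) we get O(¬update_ledger).
Premise 4 is O(¬dim_lights → update_ledger); contrapositively O(¬update_ledger → dim_lights). Since O(¬update_ledger) holds, K gives O(dim_lights).
So O(dim_lights) holds — dim_lights is obligatory. None of the other listed options is made obligatory by any chain of premises.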